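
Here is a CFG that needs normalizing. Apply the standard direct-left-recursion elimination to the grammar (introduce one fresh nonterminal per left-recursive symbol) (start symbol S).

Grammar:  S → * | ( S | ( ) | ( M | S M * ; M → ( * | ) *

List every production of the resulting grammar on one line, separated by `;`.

Directly left-recursive nonterminal: S.
For S: α = {M *}, β = {*, ( S, ( ), ( M}. Rewrite as S → β S' and S' → α S' | ε.

S → * S' | ( S S' | ( ) S' | ( M S'; M → ( * | ) *; S' → M * S' | ε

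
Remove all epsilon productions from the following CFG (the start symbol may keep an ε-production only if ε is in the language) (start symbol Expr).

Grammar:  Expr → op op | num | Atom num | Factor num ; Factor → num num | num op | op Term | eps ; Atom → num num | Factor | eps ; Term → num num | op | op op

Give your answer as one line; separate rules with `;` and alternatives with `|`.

Nullable nonterminals: {Atom, Factor}.
ε ∉ L(G), so no ε-production is kept.

Expr → op op | num | Atom num | Factor num; Factor → num num | num op | op Term; Atom → num num | Factor; Term → num num | op | op op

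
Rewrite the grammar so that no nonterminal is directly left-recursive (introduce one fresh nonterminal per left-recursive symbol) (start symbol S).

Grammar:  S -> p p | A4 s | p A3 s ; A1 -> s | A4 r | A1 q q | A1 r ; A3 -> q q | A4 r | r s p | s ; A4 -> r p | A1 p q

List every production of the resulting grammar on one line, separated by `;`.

Directly left-recursive nonterminal: A1.
For A1: α = {q q, r}, β = {s, A4 r}. Rewrite as A1 → β A1' and A1' → α A1' | ε.

S -> p p | A4 s | p A3 s; A1 -> s A1' | A4 r A1'; A3 -> q q | A4 r | r s p | s; A4 -> r p | A1 p q; A1' -> q q A1' | r A1' | ε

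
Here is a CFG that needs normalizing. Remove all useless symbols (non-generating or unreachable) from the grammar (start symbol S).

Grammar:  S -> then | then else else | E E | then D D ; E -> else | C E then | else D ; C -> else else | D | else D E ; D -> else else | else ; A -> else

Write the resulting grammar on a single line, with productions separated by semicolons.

S -> then | then else else | E E | then D D; E -> else | C E then | else D; C -> else else | D | else D E; D -> else else | else

Generating nonterminals: {A, C, D, E, S}.
Reachable from S after that: {C, D, E, S}.
Removed useless symbols: {A} and every production mentioning them.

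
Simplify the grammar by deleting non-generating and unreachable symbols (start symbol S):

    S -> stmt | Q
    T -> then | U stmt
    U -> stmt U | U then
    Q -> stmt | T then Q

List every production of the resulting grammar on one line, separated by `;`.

Generating nonterminals: {Q, S, T}.
Reachable from S after that: {Q, S, T}.
Removed useless symbols: {U} and every production mentioning them.

S -> stmt | Q; T -> then; Q -> stmt | T then Q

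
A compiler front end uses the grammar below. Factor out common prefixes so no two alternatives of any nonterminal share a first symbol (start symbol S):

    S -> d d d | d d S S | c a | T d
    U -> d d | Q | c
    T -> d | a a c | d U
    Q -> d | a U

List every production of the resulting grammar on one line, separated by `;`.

S has alternatives sharing prefix 'd d': factor to S → d d S' with S' → d | S S.
T has alternatives sharing prefix 'd': factor to T → d T' with T' → ε | U.

S -> c a | T d | d d S'; U -> d d | Q | c; T -> a a c | d T'; Q -> d | a U; S' -> d | S S; T' -> epsilon | U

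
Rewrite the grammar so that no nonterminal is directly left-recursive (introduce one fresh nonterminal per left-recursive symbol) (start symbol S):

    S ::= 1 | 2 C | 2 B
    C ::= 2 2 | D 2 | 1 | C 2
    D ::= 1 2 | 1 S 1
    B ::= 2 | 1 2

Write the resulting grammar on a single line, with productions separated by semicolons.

S ::= 1 | 2 C | 2 B; C ::= 2 2 C' | D 2 C' | 1 C'; D ::= 1 2 | 1 S 1; B ::= 2 | 1 2; C' ::= 2 C' | ε

Directly left-recursive nonterminal: C.
For C: α = {2}, β = {2 2, D 2, 1}. Rewrite as C → β C' and C' → α C' | ε.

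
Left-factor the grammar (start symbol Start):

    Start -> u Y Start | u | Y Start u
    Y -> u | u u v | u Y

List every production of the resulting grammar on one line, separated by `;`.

Start -> Y Start u | u Start1; Y -> u Y1; Start1 -> Y Start | ε; Y1 -> ε | u v | Y

Start has alternatives sharing prefix 'u': factor to Start → u Start1 with Start1 → Y Start | ε.
Y has alternatives sharing prefix 'u': factor to Y → u Y1 with Y1 → ε | u v | Y.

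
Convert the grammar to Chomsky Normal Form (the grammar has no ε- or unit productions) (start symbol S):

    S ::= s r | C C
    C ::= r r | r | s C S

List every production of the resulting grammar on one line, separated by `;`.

S ::= X1 X2 | C C; C ::= X2 X2 | r | X1 Y1; X1 ::= s; X2 ::= r; Y1 ::= C S

Introduce a nonterminal for each terminal appearing in a rule of length ≥ 2: X1 → s, X2 → r.
Binarize each right-hand side of length ≥ 3 by chaining fresh nonterminals (Y1, Y2, …): affected rules were C → X1 C S.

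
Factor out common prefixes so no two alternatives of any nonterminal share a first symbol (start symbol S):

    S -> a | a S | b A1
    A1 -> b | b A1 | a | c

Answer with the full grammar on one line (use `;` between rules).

S -> b A1 | a S'; A1 -> a | c | b A1'; S' -> ε | S; A1' -> ε | A1

S has alternatives sharing prefix 'a': factor to S → a S' with S' → ε | S.
A1 has alternatives sharing prefix 'b': factor to A1 → b A1' with A1' → ε | A1.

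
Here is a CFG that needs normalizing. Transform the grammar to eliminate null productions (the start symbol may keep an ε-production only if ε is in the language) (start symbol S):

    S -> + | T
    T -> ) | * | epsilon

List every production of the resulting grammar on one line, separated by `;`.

Nullable set = {S, T}.
ε ∈ L(G) since S is nullable, so keep S → ε.

S -> + | T | ε; T -> ) | *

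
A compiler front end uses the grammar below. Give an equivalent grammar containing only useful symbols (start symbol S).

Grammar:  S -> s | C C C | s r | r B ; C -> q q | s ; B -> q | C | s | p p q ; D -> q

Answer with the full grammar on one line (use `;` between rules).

S -> s | C C C | s r | r B; C -> q q | s; B -> q | C | s | p p q

Generating nonterminals: {B, C, D, S}.
Reachable from S after that: {B, C, S}.
Removed useless symbols: {D} and every production mentioning them.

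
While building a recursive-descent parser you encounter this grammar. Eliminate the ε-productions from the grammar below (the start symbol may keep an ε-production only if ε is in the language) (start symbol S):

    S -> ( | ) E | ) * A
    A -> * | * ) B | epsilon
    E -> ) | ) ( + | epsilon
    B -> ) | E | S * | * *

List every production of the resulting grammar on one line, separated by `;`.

S -> ( | ) E | ) | ) * A | ) *; A -> * | * ) B | * ); E -> ) | ) ( +; B -> ) | E | S * | * *

Nullable set = {A, B, E}.
ε ∉ L(G), so no ε-production is kept.
Add the nullable-subset variants: S → ) E gives ) E | ). S → ) * A gives ) * A | ) *. A → * ) B gives * ) B | * ).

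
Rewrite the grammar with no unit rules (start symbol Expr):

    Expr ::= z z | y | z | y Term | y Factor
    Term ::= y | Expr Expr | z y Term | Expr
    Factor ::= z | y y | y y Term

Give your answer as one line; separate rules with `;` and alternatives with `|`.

Expr ::= z z | y | z | y Term | y Factor; Term ::= y | Expr Expr | z y Term | z z | z | y Term | y Factor; Factor ::= z | y y | y y Term

Unit pairs: Term ⇒* {Expr}.
For every A with A ⇒* B via unit rules, add B's non-unit alternatives to A; then delete every rule of the form X → Y.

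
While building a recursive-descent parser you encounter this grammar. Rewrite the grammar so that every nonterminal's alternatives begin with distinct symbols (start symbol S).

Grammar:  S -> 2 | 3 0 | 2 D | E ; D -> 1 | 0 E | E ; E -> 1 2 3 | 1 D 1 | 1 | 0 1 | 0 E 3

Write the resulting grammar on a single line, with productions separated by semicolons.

S has alternatives sharing prefix '2': factor to S → 2 S' with S' → ε | D.
E has alternatives sharing prefix '1': factor to E → 1 E' with E' → 2 3 | D 1 | ε.
E has alternatives sharing prefix '0': factor to E → 0 E'' with E'' → 1 | E 3.

S -> 3 0 | E | 2 S'; D -> 1 | 0 E | E; E -> 1 E' | 0 E''; S' -> epsilon | D; E' -> 2 3 | D 1 | epsilon; E'' -> 1 | E 3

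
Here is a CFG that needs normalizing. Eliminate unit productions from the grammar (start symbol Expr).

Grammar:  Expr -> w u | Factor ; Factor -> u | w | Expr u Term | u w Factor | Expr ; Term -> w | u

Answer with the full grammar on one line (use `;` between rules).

Expr -> u | w | Expr u Term | u w Factor | w u; Factor -> u | w | Expr u Term | u w Factor | w u; Term -> w | u

Unit pairs: Expr ⇒* {Factor}; Factor ⇒* {Expr}.
For each unit pair (A, B), copy every non-unit production of B to A, then drop all unit productions.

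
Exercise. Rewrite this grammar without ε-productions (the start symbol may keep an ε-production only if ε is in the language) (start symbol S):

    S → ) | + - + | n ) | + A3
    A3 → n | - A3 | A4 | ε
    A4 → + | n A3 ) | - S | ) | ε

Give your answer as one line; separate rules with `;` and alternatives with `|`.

S → ) | + - + | n ) | + A3 | +; A3 → n | - A3 | - | A4; A4 → + | n A3 ) | n ) | - S | )

Nullable set = {A3, A4}.
ε ∉ L(G), so no ε-production is kept.
Expand every rule over subsets of its nullable positions: S → + A3 gives + A3 | +. A3 → - A3 gives - A3 | -. A4 → n A3 ) gives n A3 ) | n ).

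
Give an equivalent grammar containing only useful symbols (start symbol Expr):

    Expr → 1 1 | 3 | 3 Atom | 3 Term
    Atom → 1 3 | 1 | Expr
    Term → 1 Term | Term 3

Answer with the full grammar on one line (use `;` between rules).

Generating nonterminals: {Atom, Expr}.
Reachable from Expr after that: {Atom, Expr}.
Removed useless symbols: {Term} and every production mentioning them.

Expr → 1 1 | 3 | 3 Atom; Atom → 1 3 | 1 | Expr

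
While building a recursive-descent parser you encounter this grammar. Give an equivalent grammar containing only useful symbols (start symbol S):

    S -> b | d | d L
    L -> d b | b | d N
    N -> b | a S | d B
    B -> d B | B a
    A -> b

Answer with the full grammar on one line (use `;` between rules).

S -> b | d | d L; L -> d b | b | d N; N -> b | a S

Generating nonterminals: {A, L, N, S}.
Reachable from S after that: {L, N, S}.
Removed useless symbols: {A, B} and every production mentioning them.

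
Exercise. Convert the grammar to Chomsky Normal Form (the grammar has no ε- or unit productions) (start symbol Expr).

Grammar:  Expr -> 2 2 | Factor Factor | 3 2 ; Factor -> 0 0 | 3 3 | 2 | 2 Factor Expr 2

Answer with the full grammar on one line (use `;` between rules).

Expr -> X1 X1 | Factor Factor | X2 X1; Factor -> X3 X3 | X2 X2 | 2 | X1 Y1; X1 -> 2; X2 -> 3; X3 -> 0; Y1 -> Factor Y2; Y2 -> Expr X1

Introduce a nonterminal for each terminal appearing in a rule of length ≥ 2: X1 → 2, X2 → 3, X3 → 0.
Binarize each right-hand side of length ≥ 3 by chaining fresh nonterminals (Y1, Y2, …): affected rules were Factor → X1 Factor Expr X1.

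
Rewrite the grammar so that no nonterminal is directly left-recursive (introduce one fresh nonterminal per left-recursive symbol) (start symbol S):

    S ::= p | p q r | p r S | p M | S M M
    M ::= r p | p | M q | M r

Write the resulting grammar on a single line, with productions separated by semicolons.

S ::= p S' | p q r S' | p r S S' | p M S'; M ::= r p M' | p M'; S' ::= M M S' | ε; M' ::= q M' | r M' | ε

S, M are directly left-recursive.
For S: α = {M M}, β = {p, p q r, p r S, p M}. Rewrite as S → β S' and S' → α S' | ε.
For M: α = {q, r}, β = {r p, p}. Rewrite as M → β M' and M' → α M' | ε.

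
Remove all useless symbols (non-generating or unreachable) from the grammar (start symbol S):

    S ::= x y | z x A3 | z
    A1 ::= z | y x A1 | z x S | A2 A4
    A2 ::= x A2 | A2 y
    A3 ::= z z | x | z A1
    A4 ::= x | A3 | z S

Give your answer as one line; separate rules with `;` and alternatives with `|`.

Generating nonterminals: {A1, A3, A4, S}.
Reachable from S after that: {A1, A3, S}.
Removed useless symbols: {A2, A4} and every production mentioning them.

S ::= x y | z x A3 | z; A1 ::= z | y x A1 | z x S; A3 ::= z z | x | z A1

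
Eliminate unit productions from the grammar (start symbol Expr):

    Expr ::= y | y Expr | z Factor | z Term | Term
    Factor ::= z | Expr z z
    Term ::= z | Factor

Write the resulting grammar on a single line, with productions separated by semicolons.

Expr ::= z | Expr z z | y | y Expr | z Factor | z Term; Factor ::= z | Expr z z; Term ::= z | Expr z z

Unit pairs: Expr ⇒* {Factor, Term}; Term ⇒* {Factor}.
Replace each nonterminal's rules with the union of the non-unit rules of every nonterminal it unit-derives.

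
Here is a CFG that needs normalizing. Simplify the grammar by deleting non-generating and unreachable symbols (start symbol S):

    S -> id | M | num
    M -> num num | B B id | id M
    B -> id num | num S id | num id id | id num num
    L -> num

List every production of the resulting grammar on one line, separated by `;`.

S -> id | M | num; M -> num num | B B id | id M; B -> id num | num S id | num id id | id num num

Generating nonterminals: {B, L, M, S}.
Reachable from S after that: {B, M, S}.
Removed useless symbols: {L} and every production mentioning them.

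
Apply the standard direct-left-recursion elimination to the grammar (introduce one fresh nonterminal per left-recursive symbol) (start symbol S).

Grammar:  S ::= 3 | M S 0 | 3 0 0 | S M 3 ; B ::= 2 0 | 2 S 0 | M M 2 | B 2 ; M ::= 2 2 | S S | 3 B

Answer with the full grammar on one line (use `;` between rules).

Directly left-recursive nonterminals: S, B.
For S: α = {M 3}, β = {3, M S 0, 3 0 0}. Rewrite as S → β S' and S' → α S' | ε.
For B: α = {2}, β = {2 0, 2 S 0, M M 2}. Rewrite as B → β B' and B' → α B' | ε.

S ::= 3 S' | M S 0 S' | 3 0 0 S'; B ::= 2 0 B' | 2 S 0 B' | M M 2 B'; M ::= 2 2 | S S | 3 B; S' ::= M 3 S' | ε; B' ::= 2 B' | ε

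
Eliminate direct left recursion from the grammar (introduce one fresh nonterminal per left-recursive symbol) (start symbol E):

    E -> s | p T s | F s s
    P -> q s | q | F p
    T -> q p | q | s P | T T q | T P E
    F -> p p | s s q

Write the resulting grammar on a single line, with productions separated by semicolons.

E -> s | p T s | F s s; P -> q s | q | F p; T -> q p T' | q T' | s P T'; F -> p p | s s q; T' -> T q T' | P E T' | ε

T is directly left-recursive.
For T: α = {T q, P E}, β = {q p, q, s P}. Rewrite as T → β T' and T' → α T' | ε.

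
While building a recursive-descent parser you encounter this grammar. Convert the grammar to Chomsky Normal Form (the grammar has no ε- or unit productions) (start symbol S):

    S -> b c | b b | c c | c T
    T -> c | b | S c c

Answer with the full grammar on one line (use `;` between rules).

Introduce a nonterminal for each terminal appearing in a rule of length ≥ 2: X1 → b, X2 → c.
Binarize each right-hand side of length ≥ 3 by chaining fresh nonterminals (Y1, Y2, …): affected rules were T → S X2 X2.

S -> X1 X2 | X1 X1 | X2 X2 | X2 T; T -> c | b | S Y1; X1 -> b; X2 -> c; Y1 -> X2 X2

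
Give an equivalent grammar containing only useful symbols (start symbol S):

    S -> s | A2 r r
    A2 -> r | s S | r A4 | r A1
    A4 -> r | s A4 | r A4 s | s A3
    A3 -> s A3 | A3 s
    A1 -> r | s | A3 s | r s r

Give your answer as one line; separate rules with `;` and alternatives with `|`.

S -> s | A2 r r; A2 -> r | s S | r A4 | r A1; A4 -> r | s A4 | r A4 s; A1 -> r | s | r s r

Generating nonterminals: {A1, A2, A4, S}.
Reachable from S after that: {A1, A2, A4, S}.
Removed useless symbols: {A3} and every production mentioning them.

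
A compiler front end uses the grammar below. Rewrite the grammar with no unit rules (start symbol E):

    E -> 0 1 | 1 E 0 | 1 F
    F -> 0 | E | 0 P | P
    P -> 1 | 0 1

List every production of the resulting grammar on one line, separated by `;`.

E -> 0 1 | 1 E 0 | 1 F; F -> 0 1 | 1 E 0 | 1 F | 0 | 0 P | 1; P -> 1 | 0 1

Unit pairs: F ⇒* {E, P}.
For each unit pair (A, B), copy every non-unit production of B to A, then drop all unit productions.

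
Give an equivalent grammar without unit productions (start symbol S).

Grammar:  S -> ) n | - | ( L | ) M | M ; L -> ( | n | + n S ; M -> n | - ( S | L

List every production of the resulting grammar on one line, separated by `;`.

S -> ( | n | + n S | ) n | - | ( L | ) M | - ( S; L -> ( | n | + n S; M -> ( | n | + n S | - ( S

Unit pairs: M ⇒* {L}; S ⇒* {L, M}.
For each unit pair (A, B), copy every non-unit production of B to A, then drop all unit productions.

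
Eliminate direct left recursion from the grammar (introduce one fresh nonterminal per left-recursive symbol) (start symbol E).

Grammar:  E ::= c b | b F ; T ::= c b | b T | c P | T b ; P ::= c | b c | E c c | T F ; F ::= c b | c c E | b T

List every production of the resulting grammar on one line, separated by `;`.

E ::= c b | b F; T ::= c b T' | b T T' | c P T'; P ::= c | b c | E c c | T F; F ::= c b | c c E | b T; T' ::= b T' | ε

Left recursion appears on T.
For T: α = {b}, β = {c b, b T, c P}. Rewrite as T → β T' and T' → α T' | ε.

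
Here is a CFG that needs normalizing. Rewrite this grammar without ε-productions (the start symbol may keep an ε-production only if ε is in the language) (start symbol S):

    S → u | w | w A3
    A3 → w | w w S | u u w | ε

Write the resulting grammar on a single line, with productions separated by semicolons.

S → u | w | w A3; A3 → w | w w S | u u w

The nullable symbols are {A3}.
ε ∉ L(G), so no ε-production is kept.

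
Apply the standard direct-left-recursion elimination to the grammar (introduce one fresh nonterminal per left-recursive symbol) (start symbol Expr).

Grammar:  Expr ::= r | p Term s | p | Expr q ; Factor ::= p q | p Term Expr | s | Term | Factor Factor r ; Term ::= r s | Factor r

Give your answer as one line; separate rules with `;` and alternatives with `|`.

Expr ::= r Expr1 | p Term s Expr1 | p Expr1; Factor ::= p q Factor1 | p Term Expr Factor1 | s Factor1 | Term Factor1; Term ::= r s | Factor r; Expr1 ::= q Expr1 | ε; Factor1 ::= Factor r Factor1 | ε

Directly left-recursive nonterminals: Expr, Factor.
For Expr: α = {q}, β = {r, p Term s, p}. Rewrite as Expr → β Expr1 and Expr1 → α Expr1 | ε.
For Factor: α = {Factor r}, β = {p q, p Term Expr, s, Term}. Rewrite as Factor → β Factor1 and Factor1 → α Factor1 | ε.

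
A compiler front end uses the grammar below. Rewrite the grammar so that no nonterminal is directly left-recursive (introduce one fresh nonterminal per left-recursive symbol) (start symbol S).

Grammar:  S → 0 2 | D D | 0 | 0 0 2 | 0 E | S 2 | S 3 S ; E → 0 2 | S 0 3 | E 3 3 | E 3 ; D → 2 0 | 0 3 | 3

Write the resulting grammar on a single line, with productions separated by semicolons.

S → 0 2 S' | D D S' | 0 S' | 0 0 2 S' | 0 E S'; E → 0 2 E' | S 0 3 E'; D → 2 0 | 0 3 | 3; S' → 2 S' | 3 S S' | ε; E' → 3 3 E' | 3 E' | ε

Left recursion appears on S, E.
For S: α = {2, 3 S}, β = {0 2, D D, 0, 0 0 2, 0 E}. Rewrite as S → β S' and S' → α S' | ε.
For E: α = {3 3, 3}, β = {0 2, S 0 3}. Rewrite as E → β E' and E' → α E' | ε.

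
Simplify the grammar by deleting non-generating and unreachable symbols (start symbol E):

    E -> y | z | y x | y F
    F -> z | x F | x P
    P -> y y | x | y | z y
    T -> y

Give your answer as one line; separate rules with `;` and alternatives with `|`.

E -> y | z | y x | y F; F -> z | x F | x P; P -> y y | x | y | z y

Generating nonterminals: {E, F, P, T}.
Reachable from E after that: {E, F, P}.
Removed useless symbols: {T} and every production mentioning them.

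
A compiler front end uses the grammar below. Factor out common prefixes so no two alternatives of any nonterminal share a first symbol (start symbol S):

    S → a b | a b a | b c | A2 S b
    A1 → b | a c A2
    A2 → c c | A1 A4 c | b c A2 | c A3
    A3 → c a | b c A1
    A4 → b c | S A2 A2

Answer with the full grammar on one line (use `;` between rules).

S has alternatives sharing prefix 'a b': factor to S → a b S' with S' → ε | a.
A2 has alternatives sharing prefix 'c': factor to A2 → c A2' with A2' → c | A3.

S → b c | A2 S b | a b S'; A1 → b | a c A2; A2 → A1 A4 c | b c A2 | c A2'; A3 → c a | b c A1; A4 → b c | S A2 A2; S' → ε | a; A2' → c | A3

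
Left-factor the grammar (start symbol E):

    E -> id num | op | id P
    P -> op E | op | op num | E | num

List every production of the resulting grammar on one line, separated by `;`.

E has alternatives sharing prefix 'id': factor to E → id E' with E' → num | P.
P has alternatives sharing prefix 'op': factor to P → op P' with P' → E | ε | num.

E -> op | id E'; P -> E | num | op P'; E' -> num | P; P' -> E | ε | num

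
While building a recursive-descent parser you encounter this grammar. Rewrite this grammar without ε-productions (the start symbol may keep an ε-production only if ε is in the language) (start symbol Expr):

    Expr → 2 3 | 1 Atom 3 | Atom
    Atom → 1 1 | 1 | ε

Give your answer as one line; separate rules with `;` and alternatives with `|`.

Expr → 2 3 | 1 Atom 3 | 1 3 | Atom | ε; Atom → 1 1 | 1

Nullable nonterminals: {Atom, Expr}.
ε ∈ L(G) since Expr is nullable, so keep Expr → ε.
Add the nullable-subset variants: Expr → 1 Atom 3 gives 1 Atom 3 | 1 3.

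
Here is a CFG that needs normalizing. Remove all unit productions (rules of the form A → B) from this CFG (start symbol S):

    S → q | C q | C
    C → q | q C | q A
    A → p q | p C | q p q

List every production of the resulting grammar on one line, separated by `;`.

S → q | q C | q A | C q; C → q | q C | q A; A → p q | p C | q p q

Unit pairs: S ⇒* {C}.
Replace each nonterminal's rules with the union of the non-unit rules of every nonterminal it unit-derives.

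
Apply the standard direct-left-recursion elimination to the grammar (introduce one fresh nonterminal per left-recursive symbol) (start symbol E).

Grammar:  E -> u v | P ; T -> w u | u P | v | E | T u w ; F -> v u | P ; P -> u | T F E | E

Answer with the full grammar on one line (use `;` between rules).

T is directly left-recursive.
For T: α = {u w}, β = {w u, u P, v, E}. Rewrite as T → β T' and T' → α T' | ε.

E -> u v | P; T -> w u T' | u P T' | v T' | E T'; F -> v u | P; P -> u | T F E | E; T' -> u w T' | ε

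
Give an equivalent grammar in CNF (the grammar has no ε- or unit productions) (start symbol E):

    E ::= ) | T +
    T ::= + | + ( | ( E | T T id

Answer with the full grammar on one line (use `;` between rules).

Introduce a nonterminal for each terminal appearing in a rule of length ≥ 2: X1 → +, X2 → (, X3 → id.
Binarize each right-hand side of length ≥ 3 by chaining fresh nonterminals (Y1, Y2, …): affected rules were T → T T X3.

E ::= ) | T X1; T ::= + | X1 X2 | X2 E | T Y1; X1 ::= +; X2 ::= (; X3 ::= id; Y1 ::= T X3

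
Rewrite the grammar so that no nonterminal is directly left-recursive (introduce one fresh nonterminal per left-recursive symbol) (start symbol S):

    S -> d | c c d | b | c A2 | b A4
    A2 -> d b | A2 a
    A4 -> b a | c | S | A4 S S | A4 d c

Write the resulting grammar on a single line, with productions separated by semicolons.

A2, A4 are directly left-recursive.
For A2: α = {a}, β = {d b}. Rewrite as A2 → β A2' and A2' → α A2' | ε.
For A4: α = {S S, d c}, β = {b a, c, S}. Rewrite as A4 → β A4' and A4' → α A4' | ε.

S -> d | c c d | b | c A2 | b A4; A2 -> d b A2'; A4 -> b a A4' | c A4' | S A4'; A2' -> a A2' | ε; A4' -> S S A4' | d c A4' | ε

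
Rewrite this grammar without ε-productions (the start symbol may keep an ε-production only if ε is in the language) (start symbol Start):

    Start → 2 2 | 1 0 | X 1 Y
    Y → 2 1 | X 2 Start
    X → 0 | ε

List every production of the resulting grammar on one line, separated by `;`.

Start → 2 2 | 1 0 | X 1 Y | 1 Y; Y → 2 1 | X 2 Start | 2 Start; X → 0

The nullable symbols are {X}.
ε ∉ L(G), so no ε-production is kept.
For each production, add variants omitting each subset of nullable occurrences: Start → X 1 Y gives X 1 Y | 1 Y. Y → X 2 Start gives X 2 Start | 2 Start.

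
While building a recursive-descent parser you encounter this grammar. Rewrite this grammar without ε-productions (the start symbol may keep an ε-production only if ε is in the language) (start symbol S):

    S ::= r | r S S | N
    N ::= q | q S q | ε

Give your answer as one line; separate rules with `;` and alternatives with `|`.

S ::= r | r S S | r S | N | ε; N ::= q | q S q | q q

Nullable nonterminals: {N, S}.
ε ∈ L(G) since S is nullable, so keep S → ε.
Expand every rule over subsets of its nullable positions: S → r S S gives r S S | r S. N → q S q gives q S q | q q.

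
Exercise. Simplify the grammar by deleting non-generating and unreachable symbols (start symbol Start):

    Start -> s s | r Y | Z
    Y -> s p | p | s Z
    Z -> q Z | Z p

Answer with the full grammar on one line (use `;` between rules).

Generating nonterminals: {Start, Y}.
Reachable from Start after that: {Start, Y}.
Removed useless symbols: {Z} and every production mentioning them.

Start -> s s | r Y; Y -> s p | p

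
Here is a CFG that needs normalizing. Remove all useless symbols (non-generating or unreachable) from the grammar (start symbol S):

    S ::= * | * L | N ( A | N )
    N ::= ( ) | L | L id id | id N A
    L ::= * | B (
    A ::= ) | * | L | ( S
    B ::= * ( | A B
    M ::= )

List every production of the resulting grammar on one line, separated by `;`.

S ::= * | * L | N ( A | N ); N ::= ( ) | L | L id id | id N A; L ::= * | B (; A ::= ) | * | L | ( S; B ::= * ( | A B

Generating nonterminals: {A, B, L, M, N, S}.
Reachable from S after that: {A, B, L, N, S}.
Removed useless symbols: {M} and every production mentioning them.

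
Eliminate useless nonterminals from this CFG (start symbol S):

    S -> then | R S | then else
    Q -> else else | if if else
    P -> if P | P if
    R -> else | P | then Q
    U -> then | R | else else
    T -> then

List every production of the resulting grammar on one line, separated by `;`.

Generating nonterminals: {Q, R, S, T, U}.
Reachable from S after that: {Q, R, S}.
Removed useless symbols: {P, T, U} and every production mentioning them.

S -> then | R S | then else; Q -> else else | if if else; R -> else | then Q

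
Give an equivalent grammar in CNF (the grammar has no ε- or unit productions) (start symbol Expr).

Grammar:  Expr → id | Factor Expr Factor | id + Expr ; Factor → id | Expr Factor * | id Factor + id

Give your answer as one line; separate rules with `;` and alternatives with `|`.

Introduce a nonterminal for each terminal appearing in a rule of length ≥ 2: X1 → id, X2 → +, X3 → *.
Binarize each right-hand side of length ≥ 3 by chaining fresh nonterminals (Y1, Y2, …): affected rules were Expr → Factor Expr Factor; Expr → X1 X2 Expr; Factor → Expr Factor X3; Factor → X1 Factor X2 X1.

Expr → id | Factor Y1 | X1 Y2; Factor → id | Expr Y3 | X1 Y4; X1 → id; X2 → +; X3 → *; Y1 → Expr Factor; Y2 → X2 Expr; Y3 → Factor X3; Y4 → Factor Y5; Y5 → X2 X1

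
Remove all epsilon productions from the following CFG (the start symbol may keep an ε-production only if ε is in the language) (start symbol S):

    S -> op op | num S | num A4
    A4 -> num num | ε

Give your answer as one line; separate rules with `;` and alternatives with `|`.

S -> op op | num S | num A4 | num; A4 -> num num

Nullable set = {A4}.
ε ∉ L(G), so no ε-production is kept.
Add the nullable-subset variants: S → num A4 gives num A4 | num.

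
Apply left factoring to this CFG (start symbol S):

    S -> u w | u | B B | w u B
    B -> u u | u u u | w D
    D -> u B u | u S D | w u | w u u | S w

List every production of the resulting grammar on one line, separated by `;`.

S has alternatives sharing prefix 'u': factor to S → u S' with S' → w | ε.
B has alternatives sharing prefix 'u u': factor to B → u u B' with B' → ε | u.
D has alternatives sharing prefix 'w u': factor to D → w u D' with D' → ε | u.
D has alternatives sharing prefix 'u': factor to D → u D'' with D'' → B u | S D.

S -> B B | w u B | u S'; B -> w D | u u B'; D -> S w | w u D' | u D''; S' -> w | ε; B' -> ε | u; D' -> ε | u; D'' -> B u | S D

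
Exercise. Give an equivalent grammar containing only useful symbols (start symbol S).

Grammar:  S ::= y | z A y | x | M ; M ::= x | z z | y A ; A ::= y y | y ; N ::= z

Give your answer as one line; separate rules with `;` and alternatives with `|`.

S ::= y | z A y | x | M; M ::= x | z z | y A; A ::= y y | y

Generating nonterminals: {A, M, N, S}.
Reachable from S after that: {A, M, S}.
Removed useless symbols: {N} and every production mentioning them.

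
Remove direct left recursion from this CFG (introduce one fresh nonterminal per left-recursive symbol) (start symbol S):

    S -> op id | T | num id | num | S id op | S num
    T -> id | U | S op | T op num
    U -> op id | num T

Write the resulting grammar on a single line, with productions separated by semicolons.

Left recursion appears on S, T.
For S: α = {id op, num}, β = {op id, T, num id, num}. Rewrite as S → β S' and S' → α S' | ε.
For T: α = {op num}, β = {id, U, S op}. Rewrite as T → β T' and T' → α T' | ε.

S -> op id S' | T S' | num id S' | num S'; T -> id T' | U T' | S op T'; U -> op id | num T; S' -> id op S' | num S' | ε; T' -> op num T' | ε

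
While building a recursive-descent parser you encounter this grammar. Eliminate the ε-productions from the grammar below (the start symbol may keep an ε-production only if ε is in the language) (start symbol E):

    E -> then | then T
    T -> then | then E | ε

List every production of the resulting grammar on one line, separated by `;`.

Nullable set = {T}.
ε ∉ L(G), so no ε-production is kept.

E -> then | then T; T -> then | then E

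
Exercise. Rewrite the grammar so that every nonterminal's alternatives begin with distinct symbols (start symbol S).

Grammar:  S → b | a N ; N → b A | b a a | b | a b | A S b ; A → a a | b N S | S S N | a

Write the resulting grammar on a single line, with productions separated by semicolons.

N has alternatives sharing prefix 'b': factor to N → b N' with N' → A | a a | ε.
A has alternatives sharing prefix 'a': factor to A → a A' with A' → a | ε.

S → b | a N; N → a b | A S b | b N'; A → b N S | S S N | a A'; N' → A | a a | ε; A' → a | ε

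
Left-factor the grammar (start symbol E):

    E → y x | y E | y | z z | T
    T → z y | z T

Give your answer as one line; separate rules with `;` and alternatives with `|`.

E → z z | T | y E'; T → z T'; E' → x | E | ε; T' → y | T

E has alternatives sharing prefix 'y': factor to E → y E' with E' → x | E | ε.
T has alternatives sharing prefix 'z': factor to T → z T' with T' → y | T.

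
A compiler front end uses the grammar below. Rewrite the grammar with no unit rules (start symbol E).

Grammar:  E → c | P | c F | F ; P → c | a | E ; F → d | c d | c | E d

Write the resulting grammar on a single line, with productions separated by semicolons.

Unit pairs: E ⇒* {F, P}; P ⇒* {E, F}.
For each unit pair (A, B), copy every non-unit production of B to A, then drop all unit productions.

E → c | c F | a | d | c d | E d; P → c | c F | a | d | c d | E d; F → d | c d | c | E d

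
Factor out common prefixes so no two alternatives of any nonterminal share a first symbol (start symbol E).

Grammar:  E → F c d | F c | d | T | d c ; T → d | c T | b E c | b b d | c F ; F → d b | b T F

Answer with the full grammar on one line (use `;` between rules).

E → T | F c E' | d E''; T → d | c T' | b T''; F → d b | b T F; E' → d | epsilon; E'' → epsilon | c; T' → T | F; T'' → E c | b d

E has alternatives sharing prefix 'F c': factor to E → F c E' with E' → d | ε.
E has alternatives sharing prefix 'd': factor to E → d E'' with E'' → ε | c.
T has alternatives sharing prefix 'c': factor to T → c T' with T' → T | F.
T has alternatives sharing prefix 'b': factor to T → b T'' with T'' → E c | b d.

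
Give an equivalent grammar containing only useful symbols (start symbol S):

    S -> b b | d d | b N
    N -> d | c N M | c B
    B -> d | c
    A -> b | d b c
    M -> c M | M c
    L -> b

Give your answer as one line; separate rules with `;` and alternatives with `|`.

S -> b b | d d | b N; N -> d | c B; B -> d | c

Generating nonterminals: {A, B, L, N, S}.
Reachable from S after that: {B, N, S}.
Removed useless symbols: {A, L, M} and every production mentioning them.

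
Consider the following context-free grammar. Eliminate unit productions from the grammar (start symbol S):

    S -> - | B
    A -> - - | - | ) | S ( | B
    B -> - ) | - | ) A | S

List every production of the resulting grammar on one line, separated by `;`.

S -> - ) | - | ) A; A -> - ) | - | ) A | - - | ) | S (; B -> - ) | - | ) A

Unit pairs: A ⇒* {B, S}; B ⇒* {S}; S ⇒* {B}.
For each unit pair (A, B), copy every non-unit production of B to A, then drop all unit productions.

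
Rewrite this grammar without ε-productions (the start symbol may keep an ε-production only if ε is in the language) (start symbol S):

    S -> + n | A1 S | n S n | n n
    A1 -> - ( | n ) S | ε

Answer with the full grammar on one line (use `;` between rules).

The nullable symbols are {A1}.
ε ∉ L(G), so no ε-production is kept.

S -> + n | A1 S | n S n | n n; A1 -> - ( | n ) S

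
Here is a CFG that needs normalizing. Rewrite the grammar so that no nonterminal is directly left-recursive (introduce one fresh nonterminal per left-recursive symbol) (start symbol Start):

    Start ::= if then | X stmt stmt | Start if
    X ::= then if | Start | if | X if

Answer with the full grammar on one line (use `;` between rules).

Left recursion appears on Start, X.
For Start: α = {if}, β = {if then, X stmt stmt}. Rewrite as Start → β Start1 and Start1 → α Start1 | ε.
For X: α = {if}, β = {then if, Start, if}. Rewrite as X → β X1 and X1 → α X1 | ε.

Start ::= if then Start1 | X stmt stmt Start1; X ::= then if X1 | Start X1 | if X1; Start1 ::= if Start1 | ε; X1 ::= if X1 | ε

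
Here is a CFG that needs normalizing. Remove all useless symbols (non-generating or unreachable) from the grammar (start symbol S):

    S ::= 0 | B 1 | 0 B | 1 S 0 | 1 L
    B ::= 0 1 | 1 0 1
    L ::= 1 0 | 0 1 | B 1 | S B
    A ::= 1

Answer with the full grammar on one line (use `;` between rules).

S ::= 0 | B 1 | 0 B | 1 S 0 | 1 L; B ::= 0 1 | 1 0 1; L ::= 1 0 | 0 1 | B 1 | S B

Generating nonterminals: {A, B, L, S}.
Reachable from S after that: {B, L, S}.
Removed useless symbols: {A} and every production mentioning them.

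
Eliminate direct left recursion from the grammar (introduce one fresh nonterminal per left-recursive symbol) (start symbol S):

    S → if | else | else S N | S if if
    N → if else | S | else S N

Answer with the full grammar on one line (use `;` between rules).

S is directly left-recursive.
For S: α = {if if}, β = {if, else, else S N}. Rewrite as S → β S' and S' → α S' | ε.

S → if S' | else S' | else S N S'; N → if else | S | else S N; S' → if if S' | ε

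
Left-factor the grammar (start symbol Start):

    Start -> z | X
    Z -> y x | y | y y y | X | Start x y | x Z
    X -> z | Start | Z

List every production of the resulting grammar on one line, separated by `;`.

Start -> z | X; Z -> X | Start x y | x Z | y Z1; X -> z | Start | Z; Z1 -> x | epsilon | y y

Z has alternatives sharing prefix 'y': factor to Z → y Z1 with Z1 → x | ε | y y.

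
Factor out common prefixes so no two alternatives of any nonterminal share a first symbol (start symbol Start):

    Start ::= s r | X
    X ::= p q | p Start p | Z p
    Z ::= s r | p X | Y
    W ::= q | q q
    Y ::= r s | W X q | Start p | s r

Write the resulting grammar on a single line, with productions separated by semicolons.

X has alternatives sharing prefix 'p': factor to X → p X1 with X1 → q | Start p.
W has alternatives sharing prefix 'q': factor to W → q W1 with W1 → ε | q.

Start ::= s r | X; X ::= Z p | p X1; Z ::= s r | p X | Y; W ::= q W1; Y ::= r s | W X q | Start p | s r; X1 ::= q | Start p; W1 ::= epsilon | q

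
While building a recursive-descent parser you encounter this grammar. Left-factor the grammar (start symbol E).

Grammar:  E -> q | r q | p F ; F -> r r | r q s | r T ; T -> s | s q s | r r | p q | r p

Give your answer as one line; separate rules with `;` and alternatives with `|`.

E -> q | r q | p F; F -> r F'; T -> p q | s T' | r T''; F' -> r | q s | T; T' -> ε | q s; T'' -> r | p

F has alternatives sharing prefix 'r': factor to F → r F' with F' → r | q s | T.
T has alternatives sharing prefix 's': factor to T → s T' with T' → ε | q s.
T has alternatives sharing prefix 'r': factor to T → r T'' with T'' → r | p.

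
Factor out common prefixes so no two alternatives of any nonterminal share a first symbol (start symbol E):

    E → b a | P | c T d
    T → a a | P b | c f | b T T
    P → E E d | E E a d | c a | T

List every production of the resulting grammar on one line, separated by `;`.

E → b a | P | c T d; T → a a | P b | c f | b T T; P → c a | T | E E P'; P' → d | a d

P has alternatives sharing prefix 'E E': factor to P → E E P' with P' → d | a d.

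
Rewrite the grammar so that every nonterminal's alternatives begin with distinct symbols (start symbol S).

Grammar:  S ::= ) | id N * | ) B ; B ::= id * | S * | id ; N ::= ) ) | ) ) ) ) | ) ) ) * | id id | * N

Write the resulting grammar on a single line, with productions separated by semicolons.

S has alternatives sharing prefix ')': factor to S → ) S' with S' → ε | B.
B has alternatives sharing prefix 'id': factor to B → id B' with B' → * | ε.
N has alternatives sharing prefix ') )': factor to N → ) ) N' with N' → ε | ) ) | ) *.
N' has alternatives sharing prefix ')': factor to N' → ) N'' with N'' → ) | *.

S ::= id N * | ) S'; B ::= S * | id B'; N ::= id id | * N | ) ) N'; S' ::= ε | B; B' ::= * | ε; N' ::= ε | ) N''; N'' ::= ) | *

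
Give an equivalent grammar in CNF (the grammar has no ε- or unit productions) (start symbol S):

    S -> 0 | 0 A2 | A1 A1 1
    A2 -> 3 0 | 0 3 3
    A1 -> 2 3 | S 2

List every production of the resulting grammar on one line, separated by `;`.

Introduce a nonterminal for each terminal appearing in a rule of length ≥ 2: X1 → 0, X2 → 1, X3 → 3, X4 → 2.
Binarize each right-hand side of length ≥ 3 by chaining fresh nonterminals (Y1, Y2, …): affected rules were S → A1 A1 X2; A2 → X1 X3 X3.

S -> 0 | X1 A2 | A1 Y1; A2 -> X3 X1 | X1 Y2; A1 -> X4 X3 | S X4; X1 -> 0; X2 -> 1; X3 -> 3; X4 -> 2; Y1 -> A1 X2; Y2 -> X3 X3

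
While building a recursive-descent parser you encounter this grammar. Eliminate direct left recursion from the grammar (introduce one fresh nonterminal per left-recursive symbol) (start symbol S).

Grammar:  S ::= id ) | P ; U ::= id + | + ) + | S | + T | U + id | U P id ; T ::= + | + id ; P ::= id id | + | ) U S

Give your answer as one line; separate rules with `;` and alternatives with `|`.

U is directly left-recursive.
For U: α = {+ id, P id}, β = {id +, + ) +, S, + T}. Rewrite as U → β U' and U' → α U' | ε.

S ::= id ) | P; U ::= id + U' | + ) + U' | S U' | + T U'; T ::= + | + id; P ::= id id | + | ) U S; U' ::= + id U' | P id U' | eps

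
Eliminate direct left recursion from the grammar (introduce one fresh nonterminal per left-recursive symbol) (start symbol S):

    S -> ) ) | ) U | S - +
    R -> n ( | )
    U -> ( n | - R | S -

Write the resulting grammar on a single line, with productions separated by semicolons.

Directly left-recursive nonterminal: S.
For S: α = {- +}, β = {) ), ) U}. Rewrite as S → β S' and S' → α S' | ε.

S -> ) ) S' | ) U S'; R -> n ( | ); U -> ( n | - R | S -; S' -> - + S' | ε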